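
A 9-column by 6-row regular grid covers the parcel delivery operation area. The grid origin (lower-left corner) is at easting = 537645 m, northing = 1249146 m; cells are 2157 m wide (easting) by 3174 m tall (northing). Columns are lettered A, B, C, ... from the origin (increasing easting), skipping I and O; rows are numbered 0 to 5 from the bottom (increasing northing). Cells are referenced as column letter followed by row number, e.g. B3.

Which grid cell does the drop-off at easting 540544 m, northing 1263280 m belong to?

B4

Column index: ⌊(540544 − 537645) / 2157⌋ = ⌊1.344⌋ = 1 → column B
Row offset from origin: ⌊(1263280 − 1249146) / 3174⌋ = ⌊4.453⌋ = 4 → row 4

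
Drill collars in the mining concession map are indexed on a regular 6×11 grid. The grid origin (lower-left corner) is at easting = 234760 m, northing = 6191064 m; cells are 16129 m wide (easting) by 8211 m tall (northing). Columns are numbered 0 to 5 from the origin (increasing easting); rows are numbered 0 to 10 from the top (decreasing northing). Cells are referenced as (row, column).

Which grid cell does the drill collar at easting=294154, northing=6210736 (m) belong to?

(8, 3)

Column index: ⌊(294154 − 234760) / 16129⌋ = ⌊3.682⌋ = 3
Row offset from origin: ⌊(6210736 − 6191064) / 8211⌋ = ⌊2.396⌋ = 2 → row 8 (counted from top)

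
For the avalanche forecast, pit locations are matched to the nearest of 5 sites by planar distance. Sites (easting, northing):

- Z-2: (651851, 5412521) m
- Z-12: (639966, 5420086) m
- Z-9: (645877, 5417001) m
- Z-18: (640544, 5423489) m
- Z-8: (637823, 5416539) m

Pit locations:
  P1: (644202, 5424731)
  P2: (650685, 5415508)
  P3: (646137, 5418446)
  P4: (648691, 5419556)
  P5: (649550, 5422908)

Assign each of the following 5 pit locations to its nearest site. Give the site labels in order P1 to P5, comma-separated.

Z-18, Z-2, Z-9, Z-9, Z-9

P1 → Z-18 (d²=14923528.00)
P2 → Z-2 (d²=10281725.00)
P3 → Z-9 (d²=2155625.00)
P4 → Z-9 (d²=14446621.00)
P5 → Z-9 (d²=48383578.00)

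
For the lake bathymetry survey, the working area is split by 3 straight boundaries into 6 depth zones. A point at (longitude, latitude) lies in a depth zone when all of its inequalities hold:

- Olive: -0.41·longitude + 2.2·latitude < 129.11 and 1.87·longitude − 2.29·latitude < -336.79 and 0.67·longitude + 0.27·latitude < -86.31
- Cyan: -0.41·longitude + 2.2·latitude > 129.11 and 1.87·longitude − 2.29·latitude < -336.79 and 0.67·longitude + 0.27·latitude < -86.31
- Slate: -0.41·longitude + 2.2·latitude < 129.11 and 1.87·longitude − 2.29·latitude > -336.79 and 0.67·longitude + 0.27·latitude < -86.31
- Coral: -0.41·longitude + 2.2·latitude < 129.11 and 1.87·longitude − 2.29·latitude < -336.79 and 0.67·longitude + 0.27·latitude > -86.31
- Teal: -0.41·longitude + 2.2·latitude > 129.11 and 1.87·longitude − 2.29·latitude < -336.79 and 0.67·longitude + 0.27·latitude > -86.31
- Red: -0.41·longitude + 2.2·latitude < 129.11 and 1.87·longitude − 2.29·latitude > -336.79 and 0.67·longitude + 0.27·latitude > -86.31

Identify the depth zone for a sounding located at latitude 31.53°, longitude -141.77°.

-0.41·-141.77 + 2.2·31.53 = 127.492, which is < 129.11
1.87·-141.77 − 2.29·31.53 = -337.314, which is < -336.79
0.67·-141.77 + 0.27·31.53 = -86.473, which is < -86.31
This sign pattern matches Olive.

Olive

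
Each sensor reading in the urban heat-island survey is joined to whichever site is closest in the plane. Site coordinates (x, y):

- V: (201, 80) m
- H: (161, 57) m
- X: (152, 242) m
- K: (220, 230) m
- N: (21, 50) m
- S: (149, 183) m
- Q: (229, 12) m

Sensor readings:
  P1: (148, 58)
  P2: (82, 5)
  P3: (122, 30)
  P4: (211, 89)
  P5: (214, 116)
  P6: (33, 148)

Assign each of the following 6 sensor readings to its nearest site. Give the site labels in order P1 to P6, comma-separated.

H, N, H, V, V, N

P1 → H (d²=170.00)
P2 → N (d²=5746.00)
P3 → H (d²=2250.00)
P4 → V (d²=181.00)
P5 → V (d²=1465.00)
P6 → N (d²=9748.00)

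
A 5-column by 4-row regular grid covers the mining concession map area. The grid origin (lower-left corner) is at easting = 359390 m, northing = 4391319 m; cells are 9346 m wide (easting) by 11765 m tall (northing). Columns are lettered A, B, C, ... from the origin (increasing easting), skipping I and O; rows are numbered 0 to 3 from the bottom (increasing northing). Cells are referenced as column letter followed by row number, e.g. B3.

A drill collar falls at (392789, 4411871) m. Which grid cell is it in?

Column index: ⌊(392789 − 359390) / 9346⌋ = ⌊3.574⌋ = 3 → column D
Row offset from origin: ⌊(4411871 − 4391319) / 11765⌋ = ⌊1.747⌋ = 1 → row 1

D1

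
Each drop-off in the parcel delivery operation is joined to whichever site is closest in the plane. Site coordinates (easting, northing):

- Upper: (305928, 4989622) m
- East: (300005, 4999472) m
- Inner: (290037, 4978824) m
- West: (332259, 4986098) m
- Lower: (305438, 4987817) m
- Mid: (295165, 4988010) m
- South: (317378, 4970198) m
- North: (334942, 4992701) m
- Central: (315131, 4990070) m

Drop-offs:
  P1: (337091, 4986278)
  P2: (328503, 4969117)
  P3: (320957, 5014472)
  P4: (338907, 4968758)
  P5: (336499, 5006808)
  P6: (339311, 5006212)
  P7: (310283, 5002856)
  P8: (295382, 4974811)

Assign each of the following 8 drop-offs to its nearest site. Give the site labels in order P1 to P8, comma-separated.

West, South, Central, West, North, North, East, Inner

P1 → West (d²=23380624.00)
P2 → South (d²=124934186.00)
P3 → Central (d²=629399880.00)
P4 → West (d²=344871504.00)
P5 → North (d²=201431698.00)
P6 → North (d²=201635282.00)
P7 → East (d²=117088740.00)
P8 → Inner (d²=44673194.00)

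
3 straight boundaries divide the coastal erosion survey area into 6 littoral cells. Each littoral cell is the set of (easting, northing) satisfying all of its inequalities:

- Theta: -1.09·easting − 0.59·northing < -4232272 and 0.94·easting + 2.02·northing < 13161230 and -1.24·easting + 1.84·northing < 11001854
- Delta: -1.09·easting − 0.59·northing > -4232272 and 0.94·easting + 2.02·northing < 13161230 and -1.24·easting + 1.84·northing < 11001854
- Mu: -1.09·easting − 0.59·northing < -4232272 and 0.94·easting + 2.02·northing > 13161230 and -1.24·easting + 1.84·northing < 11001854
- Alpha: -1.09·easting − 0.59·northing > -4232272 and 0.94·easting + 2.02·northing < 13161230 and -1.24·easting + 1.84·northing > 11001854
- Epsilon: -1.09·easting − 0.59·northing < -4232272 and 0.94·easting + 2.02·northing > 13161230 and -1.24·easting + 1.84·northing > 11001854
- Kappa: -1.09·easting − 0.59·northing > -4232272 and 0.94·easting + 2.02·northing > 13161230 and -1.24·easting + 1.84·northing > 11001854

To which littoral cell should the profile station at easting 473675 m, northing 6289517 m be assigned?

Delta

-1.09·473675 − 0.59·6289517 = -4227120.780, which is > -4232272
0.94·473675 + 2.02·6289517 = 13150078.840, which is < 13161230
-1.24·473675 + 1.84·6289517 = 10985354.280, which is < 11001854
This sign pattern matches Delta.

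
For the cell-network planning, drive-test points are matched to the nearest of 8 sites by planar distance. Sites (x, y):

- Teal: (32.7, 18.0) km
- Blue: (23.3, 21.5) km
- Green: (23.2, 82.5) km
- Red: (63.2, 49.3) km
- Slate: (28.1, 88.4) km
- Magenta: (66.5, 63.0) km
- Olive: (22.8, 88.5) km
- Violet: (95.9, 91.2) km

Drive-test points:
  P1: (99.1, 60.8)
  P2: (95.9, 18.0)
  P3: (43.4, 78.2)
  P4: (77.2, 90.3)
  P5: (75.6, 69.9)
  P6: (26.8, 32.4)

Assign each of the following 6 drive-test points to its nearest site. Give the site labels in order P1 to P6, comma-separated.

Violet, Red, Slate, Violet, Magenta, Blue

P1 → Violet (d²=934.40)
P2 → Red (d²=2048.98)
P3 → Slate (d²=338.13)
P4 → Violet (d²=350.50)
P5 → Magenta (d²=130.42)
P6 → Blue (d²=131.06)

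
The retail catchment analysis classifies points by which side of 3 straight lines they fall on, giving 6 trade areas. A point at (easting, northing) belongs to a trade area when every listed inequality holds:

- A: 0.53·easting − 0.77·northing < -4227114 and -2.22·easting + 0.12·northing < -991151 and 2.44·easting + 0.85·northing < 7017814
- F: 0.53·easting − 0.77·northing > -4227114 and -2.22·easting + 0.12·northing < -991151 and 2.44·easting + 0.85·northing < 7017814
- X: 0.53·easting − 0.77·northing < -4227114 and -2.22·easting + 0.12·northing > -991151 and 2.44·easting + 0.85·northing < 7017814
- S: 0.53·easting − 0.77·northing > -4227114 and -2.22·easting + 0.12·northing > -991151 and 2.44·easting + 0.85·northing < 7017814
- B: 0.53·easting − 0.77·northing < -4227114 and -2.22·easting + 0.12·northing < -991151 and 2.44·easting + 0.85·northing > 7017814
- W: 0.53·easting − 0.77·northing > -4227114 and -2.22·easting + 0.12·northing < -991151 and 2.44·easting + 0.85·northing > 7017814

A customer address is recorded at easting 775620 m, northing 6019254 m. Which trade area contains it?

0.53·775620 − 0.77·6019254 = -4223746.980, which is > -4227114
-2.22·775620 + 0.12·6019254 = -999565.920, which is < -991151
2.44·775620 + 0.85·6019254 = 7008878.700, which is < 7017814
This sign pattern matches F.

F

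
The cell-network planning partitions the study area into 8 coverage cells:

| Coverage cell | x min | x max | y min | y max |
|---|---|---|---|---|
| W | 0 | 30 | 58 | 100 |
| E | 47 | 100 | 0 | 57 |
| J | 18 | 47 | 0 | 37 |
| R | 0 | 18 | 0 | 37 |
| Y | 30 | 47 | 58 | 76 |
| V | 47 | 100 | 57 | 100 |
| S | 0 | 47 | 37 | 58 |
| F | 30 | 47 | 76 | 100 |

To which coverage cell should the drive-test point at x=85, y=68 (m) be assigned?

V

The point has x = 85 and y = 68.
Only V satisfies 47 ≤ x ≤ 100 and 57 ≤ y ≤ 100.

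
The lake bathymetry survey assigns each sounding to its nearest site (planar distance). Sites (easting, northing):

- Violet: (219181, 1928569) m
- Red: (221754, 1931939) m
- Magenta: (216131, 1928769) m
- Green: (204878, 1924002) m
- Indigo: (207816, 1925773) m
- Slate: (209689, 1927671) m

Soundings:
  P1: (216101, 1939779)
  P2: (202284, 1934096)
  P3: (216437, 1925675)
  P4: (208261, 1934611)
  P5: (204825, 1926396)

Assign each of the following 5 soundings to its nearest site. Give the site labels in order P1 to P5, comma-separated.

P1 → Red (d²=93422009.00)
P2 → Slate (d²=96114650.00)
P3 → Magenta (d²=9666472.00)
P4 → Slate (d²=50202784.00)
P5 → Green (d²=5734045.00)

Red, Slate, Magenta, Slate, Green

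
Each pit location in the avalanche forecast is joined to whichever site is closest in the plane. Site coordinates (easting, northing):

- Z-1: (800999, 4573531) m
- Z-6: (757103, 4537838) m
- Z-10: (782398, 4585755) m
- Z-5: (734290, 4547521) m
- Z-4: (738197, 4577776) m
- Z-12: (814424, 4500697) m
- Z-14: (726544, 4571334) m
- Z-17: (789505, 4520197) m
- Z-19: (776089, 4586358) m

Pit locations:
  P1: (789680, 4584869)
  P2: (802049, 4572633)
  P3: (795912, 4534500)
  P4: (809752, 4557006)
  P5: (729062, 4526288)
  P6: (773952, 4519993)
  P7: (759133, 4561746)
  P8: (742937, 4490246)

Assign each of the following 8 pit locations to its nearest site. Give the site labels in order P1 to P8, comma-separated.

P1 → Z-10 (d²=53812520.00)
P2 → Z-1 (d²=1908904.00)
P3 → Z-17 (d²=245625458.00)
P4 → Z-1 (d²=349690634.00)
P5 → Z-5 (d²=478172273.00)
P6 → Z-17 (d²=241937425.00)
P7 → Z-6 (d²=575713364.00)
P8 → Z-6 (d²=2465674020.00)

Z-10, Z-1, Z-17, Z-1, Z-5, Z-17, Z-6, Z-6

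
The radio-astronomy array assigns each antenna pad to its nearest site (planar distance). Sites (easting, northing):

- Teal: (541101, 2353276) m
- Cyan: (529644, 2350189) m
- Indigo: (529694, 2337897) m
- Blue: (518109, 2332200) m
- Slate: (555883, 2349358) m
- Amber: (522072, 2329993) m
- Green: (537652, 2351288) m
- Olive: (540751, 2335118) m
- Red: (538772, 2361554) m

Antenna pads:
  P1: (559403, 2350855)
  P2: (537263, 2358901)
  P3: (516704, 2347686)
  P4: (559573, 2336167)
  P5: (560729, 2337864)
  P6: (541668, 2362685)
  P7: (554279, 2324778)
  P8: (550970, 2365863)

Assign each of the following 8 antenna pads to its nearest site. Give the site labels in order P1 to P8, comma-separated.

P1 → Slate (d²=14631409.00)
P2 → Red (d²=9315490.00)
P3 → Cyan (d²=173708609.00)
P4 → Slate (d²=187618581.00)
P5 → Slate (d²=155595752.00)
P6 → Red (d²=9665977.00)
P7 → Olive (d²=289922384.00)
P8 → Red (d²=167358685.00)

Slate, Red, Cyan, Slate, Slate, Red, Olive, Red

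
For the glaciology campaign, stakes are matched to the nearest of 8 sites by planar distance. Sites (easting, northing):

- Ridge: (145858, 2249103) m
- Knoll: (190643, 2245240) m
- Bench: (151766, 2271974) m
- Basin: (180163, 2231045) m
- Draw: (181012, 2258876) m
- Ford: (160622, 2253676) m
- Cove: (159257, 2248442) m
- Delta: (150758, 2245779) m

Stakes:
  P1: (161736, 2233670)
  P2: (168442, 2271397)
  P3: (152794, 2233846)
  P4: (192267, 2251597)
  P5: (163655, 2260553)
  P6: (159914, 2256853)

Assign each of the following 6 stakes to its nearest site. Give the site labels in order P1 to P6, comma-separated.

Cove, Bench, Delta, Knoll, Ford, Ford

P1 → Cove (d²=224357425.00)
P2 → Bench (d²=278421905.00)
P3 → Delta (d²=146541785.00)
P4 → Knoll (d²=43048825.00)
P5 → Ford (d²=56492218.00)
P6 → Ford (d²=10594593.00)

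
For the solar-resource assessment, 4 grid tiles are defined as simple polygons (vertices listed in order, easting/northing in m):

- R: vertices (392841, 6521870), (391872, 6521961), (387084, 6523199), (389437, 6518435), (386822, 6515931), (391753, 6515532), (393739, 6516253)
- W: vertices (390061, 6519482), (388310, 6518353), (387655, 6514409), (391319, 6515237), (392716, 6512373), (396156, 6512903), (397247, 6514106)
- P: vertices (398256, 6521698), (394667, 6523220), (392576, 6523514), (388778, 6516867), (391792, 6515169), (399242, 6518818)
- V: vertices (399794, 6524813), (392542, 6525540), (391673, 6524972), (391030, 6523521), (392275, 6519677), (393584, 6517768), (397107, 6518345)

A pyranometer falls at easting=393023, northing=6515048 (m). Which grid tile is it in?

W

Cast a ray rightward from (393023, 6515048). For each polygon, the edges (by vertex number in listed order) whose endpoints lie on opposite sides of northing = 6515048, where each meets that height, and whether that is right or left of the point:
R: no edge straddles that height → 0 crossings.
W: 2–3 at easting≈387761.1 (left), 3–4 at easting≈390482.7 (left), 4–5 at easting≈391411.2 (left), 7–1 at easting≈395987.8 (right) → 1 crossing.
P: no edge straddles that height → 0 crossings.
V: no edge straddles that height → 0 crossings.
Only W has an odd count, so the point is inside W.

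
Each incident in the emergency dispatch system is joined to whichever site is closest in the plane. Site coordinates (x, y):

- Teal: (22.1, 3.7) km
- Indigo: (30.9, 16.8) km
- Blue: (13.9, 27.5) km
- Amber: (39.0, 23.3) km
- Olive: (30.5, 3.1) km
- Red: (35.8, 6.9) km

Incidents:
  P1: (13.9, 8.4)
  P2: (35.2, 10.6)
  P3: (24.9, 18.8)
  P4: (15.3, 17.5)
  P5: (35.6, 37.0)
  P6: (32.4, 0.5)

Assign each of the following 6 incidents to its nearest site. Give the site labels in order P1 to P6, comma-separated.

P1 → Teal (d²=89.33)
P2 → Red (d²=14.05)
P3 → Indigo (d²=40.00)
P4 → Blue (d²=101.96)
P5 → Amber (d²=199.25)
P6 → Olive (d²=10.37)

Teal, Red, Indigo, Blue, Amber, Olive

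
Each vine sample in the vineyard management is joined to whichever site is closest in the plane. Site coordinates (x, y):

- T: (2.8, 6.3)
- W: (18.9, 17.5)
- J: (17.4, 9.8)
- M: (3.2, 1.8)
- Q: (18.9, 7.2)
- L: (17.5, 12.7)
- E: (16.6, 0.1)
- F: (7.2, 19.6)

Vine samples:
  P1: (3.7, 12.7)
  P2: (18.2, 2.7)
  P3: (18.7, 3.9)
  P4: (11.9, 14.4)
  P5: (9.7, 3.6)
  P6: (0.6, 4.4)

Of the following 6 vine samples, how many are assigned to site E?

P1 → T
P2 → E
P3 → Q
P4 → L
P5 → M
P6 → T
1 of the 6 goes to E.

1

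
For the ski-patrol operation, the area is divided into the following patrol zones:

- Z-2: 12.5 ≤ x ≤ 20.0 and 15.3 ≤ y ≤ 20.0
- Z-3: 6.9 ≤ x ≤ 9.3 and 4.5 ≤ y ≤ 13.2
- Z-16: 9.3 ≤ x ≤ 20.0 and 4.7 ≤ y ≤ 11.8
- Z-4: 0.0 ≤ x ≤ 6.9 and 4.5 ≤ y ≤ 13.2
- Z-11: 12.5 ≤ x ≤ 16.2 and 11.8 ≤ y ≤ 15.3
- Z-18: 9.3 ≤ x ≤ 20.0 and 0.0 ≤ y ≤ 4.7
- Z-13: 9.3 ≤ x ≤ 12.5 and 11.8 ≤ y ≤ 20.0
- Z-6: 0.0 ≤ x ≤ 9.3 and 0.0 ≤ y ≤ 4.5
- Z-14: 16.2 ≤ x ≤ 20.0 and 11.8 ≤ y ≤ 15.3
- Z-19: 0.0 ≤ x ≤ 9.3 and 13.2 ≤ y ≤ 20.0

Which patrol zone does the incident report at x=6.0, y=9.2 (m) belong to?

Z-4

The point has x = 6.0 and y = 9.2.
Only Z-4 satisfies 0.0 ≤ x ≤ 6.9 and 4.5 ≤ y ≤ 13.2.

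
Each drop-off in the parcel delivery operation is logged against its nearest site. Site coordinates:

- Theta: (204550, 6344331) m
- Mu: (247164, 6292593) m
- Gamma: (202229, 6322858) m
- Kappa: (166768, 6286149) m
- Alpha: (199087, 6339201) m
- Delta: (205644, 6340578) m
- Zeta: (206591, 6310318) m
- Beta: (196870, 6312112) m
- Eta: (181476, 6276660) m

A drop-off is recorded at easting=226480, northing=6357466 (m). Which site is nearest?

Squared distances to each site:
Theta: 653453125.000; Mu: 4636333985.000; Gamma: 1785824665.000; Kappa: 8651637433.000; Alpha: 1083986674.000; Delta: 719343440.000; Zeta: 2618506225.000; Beta: 2933737416.000; Eta: 8554969652.000.
Minimum at Theta.

Theta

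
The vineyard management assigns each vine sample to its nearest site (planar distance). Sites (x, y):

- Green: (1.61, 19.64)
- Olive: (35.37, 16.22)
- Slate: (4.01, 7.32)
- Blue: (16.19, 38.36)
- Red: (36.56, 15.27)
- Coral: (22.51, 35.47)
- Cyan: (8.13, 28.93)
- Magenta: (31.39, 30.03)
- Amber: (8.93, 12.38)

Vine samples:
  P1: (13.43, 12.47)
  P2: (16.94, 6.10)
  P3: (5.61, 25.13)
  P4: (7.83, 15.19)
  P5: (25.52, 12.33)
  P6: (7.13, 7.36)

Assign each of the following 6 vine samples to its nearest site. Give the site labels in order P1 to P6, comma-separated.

P1 → Amber (d²=20.26)
P2 → Amber (d²=103.60)
P3 → Cyan (d²=20.79)
P4 → Amber (d²=9.11)
P5 → Olive (d²=112.15)
P6 → Slate (d²=9.74)

Amber, Amber, Cyan, Amber, Olive, Slate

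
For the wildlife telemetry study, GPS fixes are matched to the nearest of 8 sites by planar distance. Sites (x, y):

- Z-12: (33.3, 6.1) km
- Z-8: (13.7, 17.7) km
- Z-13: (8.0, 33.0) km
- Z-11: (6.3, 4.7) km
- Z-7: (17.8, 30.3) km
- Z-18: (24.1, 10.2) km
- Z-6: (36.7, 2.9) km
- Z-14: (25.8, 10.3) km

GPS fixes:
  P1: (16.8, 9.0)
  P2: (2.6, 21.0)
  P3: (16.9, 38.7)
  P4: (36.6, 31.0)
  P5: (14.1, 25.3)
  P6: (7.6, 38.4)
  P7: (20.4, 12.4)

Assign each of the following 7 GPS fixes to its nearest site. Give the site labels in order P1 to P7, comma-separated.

Z-18, Z-8, Z-7, Z-7, Z-7, Z-13, Z-18

P1 → Z-18 (d²=54.73)
P2 → Z-8 (d²=134.10)
P3 → Z-7 (d²=71.37)
P4 → Z-7 (d²=353.93)
P5 → Z-7 (d²=38.69)
P6 → Z-13 (d²=29.32)
P7 → Z-18 (d²=18.53)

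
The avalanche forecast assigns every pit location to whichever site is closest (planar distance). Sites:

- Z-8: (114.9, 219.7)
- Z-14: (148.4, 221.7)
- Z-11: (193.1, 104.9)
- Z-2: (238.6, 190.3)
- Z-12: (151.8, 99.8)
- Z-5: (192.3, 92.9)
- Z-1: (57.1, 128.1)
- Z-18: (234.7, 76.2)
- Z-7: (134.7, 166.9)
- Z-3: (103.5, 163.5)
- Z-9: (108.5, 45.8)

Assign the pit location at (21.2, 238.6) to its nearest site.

Z-8

Squared distances to each site:
Z-8: 9136.900; Z-14: 16465.450; Z-11: 47425.300; Z-2: 49595.650; Z-12: 36321.800; Z-5: 50503.700; Z-1: 13499.060; Z-18: 71956.010; Z-7: 18023.140; Z-3: 12413.300; Z-9: 44793.130.
Minimum at Z-8.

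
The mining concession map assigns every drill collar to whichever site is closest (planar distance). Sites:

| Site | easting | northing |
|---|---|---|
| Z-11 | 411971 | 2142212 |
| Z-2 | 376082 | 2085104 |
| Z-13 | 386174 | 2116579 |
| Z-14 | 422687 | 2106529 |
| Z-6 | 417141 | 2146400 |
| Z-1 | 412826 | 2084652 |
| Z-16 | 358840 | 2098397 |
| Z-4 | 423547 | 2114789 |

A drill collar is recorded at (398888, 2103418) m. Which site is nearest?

Squared distances to each site:
Z-11: 1676139325.000; Z-2: 855516232.000; Z-13: 334857717.000; Z-14: 576070722.000; Z-6: 2180624333.000; Z-1: 546430600.000; Z-16: 1629052745.000; Z-4: 737365922.000.
Minimum at Z-13.

Z-13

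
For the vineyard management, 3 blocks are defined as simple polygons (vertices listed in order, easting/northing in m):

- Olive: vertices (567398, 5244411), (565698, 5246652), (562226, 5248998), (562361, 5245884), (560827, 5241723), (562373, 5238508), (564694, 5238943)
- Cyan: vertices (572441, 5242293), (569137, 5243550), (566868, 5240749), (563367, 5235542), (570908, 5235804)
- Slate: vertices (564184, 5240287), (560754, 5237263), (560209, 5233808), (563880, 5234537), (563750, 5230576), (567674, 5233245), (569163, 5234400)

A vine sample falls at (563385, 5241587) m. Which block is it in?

Olive

Cast a ray rightward from (563385, 5241587). For each polygon, the edges (by vertex number in listed order) whose endpoints lie on opposite sides of northing = 5241587, where each meets that height, and whether that is right or left of the point:
Olive: 5–6 at easting≈560892.4 (left), 7–1 at easting≈566001.5 (right) → 1 crossing.
Cyan: 2–3 at easting≈567546.8 (right), 5–1 at easting≈572274.2 (right) → 2 crossings.
Slate: no edge straddles that height → 0 crossings.
Only Olive has an odd count, so the point is inside Olive.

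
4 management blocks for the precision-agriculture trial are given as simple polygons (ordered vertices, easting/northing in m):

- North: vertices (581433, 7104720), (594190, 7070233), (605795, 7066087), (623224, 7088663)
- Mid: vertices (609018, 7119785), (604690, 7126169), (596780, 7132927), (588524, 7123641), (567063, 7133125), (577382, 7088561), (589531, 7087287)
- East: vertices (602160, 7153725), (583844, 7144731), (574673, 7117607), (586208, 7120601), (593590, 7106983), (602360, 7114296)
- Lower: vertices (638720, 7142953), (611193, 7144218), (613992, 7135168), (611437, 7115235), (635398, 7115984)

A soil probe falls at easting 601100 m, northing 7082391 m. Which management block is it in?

Cast a ray rightward from (601100, 7082391). For each polygon, the edges (by vertex number in listed order) whose endpoints lie on opposite sides of northing = 7082391, where each meets that height, and whether that is right or left of the point:
North: 1–2 at easting≈589692.7 (left), 3–4 at easting≈618381.9 (right) → 1 crossing.
Mid: no edge straddles that height → 0 crossings.
East: no edge straddles that height → 0 crossings.
Lower: no edge straddles that height → 0 crossings.
Only North has an odd count, so the point is inside North.

North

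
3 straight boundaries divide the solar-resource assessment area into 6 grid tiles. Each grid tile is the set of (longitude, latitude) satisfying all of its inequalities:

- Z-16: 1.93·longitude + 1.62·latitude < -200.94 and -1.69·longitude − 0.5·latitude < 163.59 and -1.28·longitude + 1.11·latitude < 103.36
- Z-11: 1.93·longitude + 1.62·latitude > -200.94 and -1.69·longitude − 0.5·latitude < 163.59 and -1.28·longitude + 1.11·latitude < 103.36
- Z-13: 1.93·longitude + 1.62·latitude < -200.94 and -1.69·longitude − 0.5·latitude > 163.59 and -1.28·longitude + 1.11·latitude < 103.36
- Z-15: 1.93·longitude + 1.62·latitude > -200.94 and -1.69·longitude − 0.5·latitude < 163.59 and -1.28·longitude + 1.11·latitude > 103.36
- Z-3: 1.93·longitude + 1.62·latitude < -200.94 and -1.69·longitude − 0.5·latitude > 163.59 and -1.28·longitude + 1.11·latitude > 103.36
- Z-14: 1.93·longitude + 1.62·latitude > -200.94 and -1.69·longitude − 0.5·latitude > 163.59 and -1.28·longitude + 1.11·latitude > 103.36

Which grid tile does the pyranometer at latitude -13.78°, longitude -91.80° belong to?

1.93·-91.80 + 1.62·-13.78 = -199.498, which is > -200.94
-1.69·-91.80 − 0.5·-13.78 = 162.032, which is < 163.59
-1.28·-91.80 + 1.11·-13.78 = 102.208, which is < 103.36
This sign pattern matches Z-11.

Z-11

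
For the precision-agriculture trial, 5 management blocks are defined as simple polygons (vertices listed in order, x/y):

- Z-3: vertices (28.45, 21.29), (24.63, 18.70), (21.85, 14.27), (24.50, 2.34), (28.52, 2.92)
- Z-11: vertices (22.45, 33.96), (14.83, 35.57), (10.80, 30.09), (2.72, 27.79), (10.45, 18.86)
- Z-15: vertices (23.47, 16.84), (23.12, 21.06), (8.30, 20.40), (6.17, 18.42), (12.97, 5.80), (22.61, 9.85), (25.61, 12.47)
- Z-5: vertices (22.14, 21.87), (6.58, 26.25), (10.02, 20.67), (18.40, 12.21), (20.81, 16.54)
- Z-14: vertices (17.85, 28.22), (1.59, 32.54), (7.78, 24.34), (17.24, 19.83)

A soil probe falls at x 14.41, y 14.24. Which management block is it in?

Cast a ray rightward from (14.41, 14.24). For each polygon, the edges (by vertex number in listed order) whose endpoints lie on opposite sides of y = 14.24, where each meets that height, and whether that is right or left of the point:
Z-3: 3–4 at x≈21.857 (right), 5–1 at x≈28.477 (right) → 2 crossings.
Z-11: no edge straddles that height → 0 crossings.
Z-15: 4–5 at x≈8.422 (left), 7–1 at x≈24.743 (right) → 1 crossing.
Z-5: 3–4 at x≈16.389 (right), 4–5 at x≈19.530 (right) → 2 crossings.
Z-14: no edge straddles that height → 0 crossings.
Only Z-15 has an odd count, so the point is inside Z-15.

Z-15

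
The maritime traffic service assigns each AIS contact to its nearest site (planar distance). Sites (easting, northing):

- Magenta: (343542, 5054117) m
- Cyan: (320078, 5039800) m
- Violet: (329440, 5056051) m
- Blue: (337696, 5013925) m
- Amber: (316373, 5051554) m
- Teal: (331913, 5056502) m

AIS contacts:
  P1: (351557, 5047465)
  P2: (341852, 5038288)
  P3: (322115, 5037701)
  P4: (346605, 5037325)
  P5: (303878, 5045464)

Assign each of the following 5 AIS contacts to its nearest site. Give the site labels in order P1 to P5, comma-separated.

P1 → Magenta (d²=108489329.00)
P2 → Magenta (d²=253413341.00)
P3 → Cyan (d²=8555170.00)
P4 → Magenta (d²=291353233.00)
P5 → Amber (d²=193213125.00)

Magenta, Magenta, Cyan, Magenta, Amber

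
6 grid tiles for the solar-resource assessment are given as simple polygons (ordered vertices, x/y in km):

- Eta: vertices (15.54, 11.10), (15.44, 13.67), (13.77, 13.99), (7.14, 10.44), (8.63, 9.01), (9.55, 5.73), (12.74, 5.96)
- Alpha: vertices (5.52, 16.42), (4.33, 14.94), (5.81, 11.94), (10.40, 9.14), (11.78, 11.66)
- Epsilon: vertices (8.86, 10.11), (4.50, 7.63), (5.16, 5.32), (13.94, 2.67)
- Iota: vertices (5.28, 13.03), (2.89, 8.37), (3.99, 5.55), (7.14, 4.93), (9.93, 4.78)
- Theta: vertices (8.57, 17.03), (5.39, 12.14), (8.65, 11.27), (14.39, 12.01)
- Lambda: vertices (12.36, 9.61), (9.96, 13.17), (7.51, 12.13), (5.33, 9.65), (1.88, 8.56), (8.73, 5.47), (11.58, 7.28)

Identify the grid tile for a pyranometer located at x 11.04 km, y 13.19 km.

Cast a ray rightward from (11.04, 13.19). For each polygon, the edges (by vertex number in listed order) whose endpoints lie on opposite sides of y = 13.19, where each meets that height, and whether that is right or left of the point:
Eta: 1–2 at x≈15.459 (right), 3–4 at x≈12.276 (right) → 2 crossings.
Alpha: 2–3 at x≈5.193 (left), 5–1 at x≈9.768 (left) → 0 crossings.
Epsilon: no edge straddles that height → 0 crossings.
Iota: no edge straddles that height → 0 crossings.
Theta: 1–2 at x≈6.073 (left), 4–1 at x≈13.022 (right) → 1 crossing.
Lambda: no edge straddles that height → 0 crossings.
Only Theta has an odd count, so the point is inside Theta.

Theta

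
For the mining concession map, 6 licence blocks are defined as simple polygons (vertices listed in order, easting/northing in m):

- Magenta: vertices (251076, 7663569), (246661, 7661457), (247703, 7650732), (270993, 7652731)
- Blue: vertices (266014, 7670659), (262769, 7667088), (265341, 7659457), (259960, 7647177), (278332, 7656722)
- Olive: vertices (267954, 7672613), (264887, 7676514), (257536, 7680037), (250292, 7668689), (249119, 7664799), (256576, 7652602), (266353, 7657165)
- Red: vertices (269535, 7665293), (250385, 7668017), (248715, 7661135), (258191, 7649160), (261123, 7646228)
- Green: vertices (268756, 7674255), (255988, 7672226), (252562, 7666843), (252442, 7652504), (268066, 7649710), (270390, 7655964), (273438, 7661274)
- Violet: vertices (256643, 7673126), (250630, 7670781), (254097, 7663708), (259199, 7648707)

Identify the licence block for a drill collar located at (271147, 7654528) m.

Cast a ray rightward from (271147, 7654528). For each polygon, the edges (by vertex number in listed order) whose endpoints lie on opposite sides of northing = 7654528, where each meets that height, and whether that is right or left of the point:
Magenta: 2–3 at easting≈247334.2 (left), 4–1 at easting≈267690.7 (left) → 0 crossings.
Blue: 3–4 at easting≈263181.2 (left), 4–5 at easting≈274109.0 (right) → 1 crossing.
Olive: 5–6 at easting≈255398.5 (left), 6–7 at easting≈260702.8 (left) → 0 crossings.
Red: 3–4 at easting≈253943.2 (left), 5–1 at easting≈264785.2 (left) → 0 crossings.
Green: 3–4 at easting≈252458.9 (left), 5–6 at easting≈269856.4 (left) → 0 crossings.
Violet: 3–4 at easting≈257219.2 (left), 4–1 at easting≈258589.7 (left) → 0 crossings.
Only Blue has an odd count, so the point is inside Blue.

Blue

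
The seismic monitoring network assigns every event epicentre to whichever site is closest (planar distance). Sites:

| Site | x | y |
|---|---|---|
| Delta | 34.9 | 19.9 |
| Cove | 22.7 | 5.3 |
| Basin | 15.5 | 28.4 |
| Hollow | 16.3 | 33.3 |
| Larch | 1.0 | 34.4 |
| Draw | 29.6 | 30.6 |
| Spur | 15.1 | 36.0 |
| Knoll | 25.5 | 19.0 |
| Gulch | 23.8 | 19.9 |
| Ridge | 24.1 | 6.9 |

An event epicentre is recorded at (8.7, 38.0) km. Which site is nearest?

Squared distances to each site:
Delta: 1014.050; Cove: 1265.290; Basin: 138.400; Hollow: 79.850; Larch: 72.250; Draw: 491.570; Spur: 44.960; Knoll: 643.240; Gulch: 555.620; Ridge: 1204.370.
Minimum at Spur.

Spur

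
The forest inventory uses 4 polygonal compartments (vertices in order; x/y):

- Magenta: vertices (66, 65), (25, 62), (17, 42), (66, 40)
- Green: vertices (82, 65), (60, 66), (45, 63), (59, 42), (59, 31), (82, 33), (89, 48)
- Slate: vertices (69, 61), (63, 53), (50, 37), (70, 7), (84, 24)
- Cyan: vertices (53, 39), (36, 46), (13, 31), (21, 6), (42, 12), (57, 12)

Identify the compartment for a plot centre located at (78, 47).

Green

Cast a ray rightward from (78, 47). For each polygon, the edges (by vertex number in listed order) whose endpoints lie on opposite sides of y = 47, where each meets that height, and whether that is right or left of the point:
Magenta: 2–3 at x≈19.0 (left), 4–1 at x≈66.0 (left) → 0 crossings.
Green: 3–4 at x≈55.7 (left), 6–7 at x≈88.5 (right) → 1 crossing.
Slate: 2–3 at x≈58.1 (left), 5–1 at x≈74.7 (left) → 0 crossings.
Cyan: no edge straddles that height → 0 crossings.
Only Green has an odd count, so the point is inside Green.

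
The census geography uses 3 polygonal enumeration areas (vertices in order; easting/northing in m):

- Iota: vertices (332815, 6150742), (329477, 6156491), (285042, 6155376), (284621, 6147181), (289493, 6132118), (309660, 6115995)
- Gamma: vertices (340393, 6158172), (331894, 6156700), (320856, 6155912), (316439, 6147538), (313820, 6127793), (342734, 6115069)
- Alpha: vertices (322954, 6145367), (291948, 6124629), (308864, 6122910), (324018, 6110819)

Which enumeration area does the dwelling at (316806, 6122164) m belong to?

Cast a ray rightward from (316806, 6122164). For each polygon, the edges (by vertex number in listed order) whose endpoints lie on opposite sides of northing = 6122164, where each meets that height, and whether that is right or left of the point:
Iota: 5–6 at easting≈301943.7 (left), 6–1 at easting≈313771.0 (left) → 0 crossings.
Gamma: 5–6 at easting≈326611.3 (right), 6–1 at easting≈342348.7 (right) → 2 crossings.
Alpha: 3–4 at easting≈309799.0 (left), 4–1 at easting≈323668.6 (right) → 1 crossing.
Only Alpha has an odd count, so the point is inside Alpha.

Alpha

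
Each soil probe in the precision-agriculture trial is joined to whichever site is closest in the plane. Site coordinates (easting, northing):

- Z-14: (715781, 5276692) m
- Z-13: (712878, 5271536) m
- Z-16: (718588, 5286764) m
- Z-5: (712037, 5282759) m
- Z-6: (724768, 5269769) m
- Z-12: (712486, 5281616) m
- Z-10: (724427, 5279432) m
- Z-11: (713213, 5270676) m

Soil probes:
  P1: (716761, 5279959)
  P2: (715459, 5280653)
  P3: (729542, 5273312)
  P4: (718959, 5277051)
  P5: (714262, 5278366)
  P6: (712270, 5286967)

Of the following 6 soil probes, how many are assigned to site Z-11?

0

P1 → Z-14
P2 → Z-12
P3 → Z-6
P4 → Z-14
P5 → Z-14
P6 → Z-5
0 of the 6 go to Z-11.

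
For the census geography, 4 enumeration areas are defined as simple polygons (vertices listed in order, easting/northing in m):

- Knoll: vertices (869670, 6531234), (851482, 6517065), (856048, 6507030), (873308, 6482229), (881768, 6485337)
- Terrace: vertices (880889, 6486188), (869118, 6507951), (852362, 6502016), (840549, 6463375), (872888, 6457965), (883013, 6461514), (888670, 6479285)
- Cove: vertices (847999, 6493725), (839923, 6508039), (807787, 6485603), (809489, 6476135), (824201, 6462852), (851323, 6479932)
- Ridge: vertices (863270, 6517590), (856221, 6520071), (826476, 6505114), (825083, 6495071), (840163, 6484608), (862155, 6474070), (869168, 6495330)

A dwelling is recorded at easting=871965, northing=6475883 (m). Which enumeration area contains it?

Terrace

Cast a ray rightward from (871965, 6475883). For each polygon, the edges (by vertex number in listed order) whose endpoints lie on opposite sides of northing = 6475883, where each meets that height, and whether that is right or left of the point:
Knoll: no edge straddles that height → 0 crossings.
Terrace: 3–4 at easting≈844372.8 (left), 6–7 at easting≈887587.0 (right) → 1 crossing.
Cove: 4–5 at easting≈809768.1 (left), 5–6 at easting≈844893.4 (left) → 0 crossings.
Ridge: 5–6 at easting≈858371.4 (left), 6–7 at easting≈862753.1 (left) → 0 crossings.
Only Terrace has an odd count, so the point is inside Terrace.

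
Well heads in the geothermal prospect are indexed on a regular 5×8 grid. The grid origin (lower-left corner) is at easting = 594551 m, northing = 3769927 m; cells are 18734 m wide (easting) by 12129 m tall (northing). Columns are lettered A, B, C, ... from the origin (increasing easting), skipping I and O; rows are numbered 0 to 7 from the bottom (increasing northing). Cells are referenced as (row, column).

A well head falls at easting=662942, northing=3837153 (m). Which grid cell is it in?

Column index: ⌊(662942 − 594551) / 18734⌋ = ⌊3.651⌋ = 3 → column D
Row offset from origin: ⌊(3837153 − 3769927) / 12129⌋ = ⌊5.543⌋ = 5 → row 5

(5, D)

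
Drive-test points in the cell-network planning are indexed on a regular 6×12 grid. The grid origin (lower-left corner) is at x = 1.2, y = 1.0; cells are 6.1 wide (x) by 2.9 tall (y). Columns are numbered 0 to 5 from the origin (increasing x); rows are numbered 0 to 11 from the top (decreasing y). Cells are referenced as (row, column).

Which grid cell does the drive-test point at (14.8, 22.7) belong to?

Column index: ⌊(14.8 − 1.2) / 6.1⌋ = ⌊2.230⌋ = 2
Row offset from origin: ⌊(22.7 − 1.0) / 2.9⌋ = ⌊7.483⌋ = 7 → row 4 (counted from top)

(4, 2)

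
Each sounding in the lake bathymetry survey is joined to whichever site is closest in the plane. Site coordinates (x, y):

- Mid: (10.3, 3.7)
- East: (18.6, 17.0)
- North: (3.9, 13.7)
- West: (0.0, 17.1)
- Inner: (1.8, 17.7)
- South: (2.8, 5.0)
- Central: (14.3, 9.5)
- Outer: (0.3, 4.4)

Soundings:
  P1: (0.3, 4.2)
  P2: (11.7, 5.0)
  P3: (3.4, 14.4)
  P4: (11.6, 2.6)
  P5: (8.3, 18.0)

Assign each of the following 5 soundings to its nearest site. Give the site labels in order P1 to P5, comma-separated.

P1 → Outer (d²=0.04)
P2 → Mid (d²=3.65)
P3 → North (d²=0.74)
P4 → Mid (d²=2.90)
P5 → North (d²=37.85)

Outer, Mid, North, Mid, North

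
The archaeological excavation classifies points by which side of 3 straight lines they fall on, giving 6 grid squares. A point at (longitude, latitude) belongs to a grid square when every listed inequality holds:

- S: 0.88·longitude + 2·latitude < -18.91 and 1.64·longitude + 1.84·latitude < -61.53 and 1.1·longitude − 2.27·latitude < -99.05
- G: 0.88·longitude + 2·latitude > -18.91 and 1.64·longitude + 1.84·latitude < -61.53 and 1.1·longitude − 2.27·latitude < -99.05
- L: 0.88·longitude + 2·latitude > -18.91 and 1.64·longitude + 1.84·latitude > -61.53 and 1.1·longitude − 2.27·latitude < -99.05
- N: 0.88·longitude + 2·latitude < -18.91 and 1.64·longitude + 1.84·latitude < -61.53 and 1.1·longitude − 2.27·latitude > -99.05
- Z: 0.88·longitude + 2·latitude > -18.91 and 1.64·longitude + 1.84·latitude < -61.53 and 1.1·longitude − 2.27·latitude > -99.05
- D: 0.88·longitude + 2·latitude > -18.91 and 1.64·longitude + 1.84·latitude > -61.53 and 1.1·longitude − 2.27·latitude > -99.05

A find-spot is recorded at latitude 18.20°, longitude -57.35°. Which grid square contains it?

0.88·-57.35 + 2·18.20 = -14.068, which is > -18.91
1.64·-57.35 + 1.84·18.20 = -60.566, which is > -61.53
1.1·-57.35 − 2.27·18.20 = -104.399, which is < -99.05
This sign pattern matches L.

L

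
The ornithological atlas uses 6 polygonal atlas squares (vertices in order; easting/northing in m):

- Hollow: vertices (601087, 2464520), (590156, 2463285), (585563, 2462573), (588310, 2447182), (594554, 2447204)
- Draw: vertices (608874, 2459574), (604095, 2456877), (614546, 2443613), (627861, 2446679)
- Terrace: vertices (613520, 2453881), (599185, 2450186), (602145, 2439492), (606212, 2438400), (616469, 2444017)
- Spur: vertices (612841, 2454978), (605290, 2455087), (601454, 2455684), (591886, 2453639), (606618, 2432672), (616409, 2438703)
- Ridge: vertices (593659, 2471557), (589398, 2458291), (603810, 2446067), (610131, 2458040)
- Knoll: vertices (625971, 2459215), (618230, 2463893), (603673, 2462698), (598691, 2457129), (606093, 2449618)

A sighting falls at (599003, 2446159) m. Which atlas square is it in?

Spur

Cast a ray rightward from (599003, 2446159). For each polygon, the edges (by vertex number in listed order) whose endpoints lie on opposite sides of northing = 2446159, where each meets that height, and whether that is right or left of the point:
Hollow: no edge straddles that height → 0 crossings.
Draw: 2–3 at easting≈612540.0 (right), 3–4 at easting≈625602.7 (right) → 2 crossings.
Terrace: 2–3 at easting≈600299.6 (right), 5–1 at easting≈615828.6 (right) → 2 crossings.
Spur: 4–5 at easting≈597141.7 (left), 6–1 at easting≈614774.4 (right) → 1 crossing.
Ridge: 2–3 at easting≈603701.5 (right), 3–4 at easting≈603858.6 (right) → 2 crossings.
Knoll: no edge straddles that height → 0 crossings.
Only Spur has an odd count, so the point is inside Spur.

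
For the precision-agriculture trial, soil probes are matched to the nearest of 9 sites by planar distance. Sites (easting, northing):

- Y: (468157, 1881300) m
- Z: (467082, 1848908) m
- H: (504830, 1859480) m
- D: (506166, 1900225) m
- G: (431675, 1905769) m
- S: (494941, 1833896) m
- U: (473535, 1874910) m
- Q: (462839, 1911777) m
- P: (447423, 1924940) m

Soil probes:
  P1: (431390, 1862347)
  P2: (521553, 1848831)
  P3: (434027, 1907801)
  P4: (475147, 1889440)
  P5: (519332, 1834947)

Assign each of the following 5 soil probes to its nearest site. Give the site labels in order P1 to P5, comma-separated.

P1 → Z (d²=1454525585.00)
P2 → H (d²=393059930.00)
P3 → G (d²=9660928.00)
P4 → Y (d²=115119700.00)
P5 → S (d²=596025482.00)

Z, H, G, Y, S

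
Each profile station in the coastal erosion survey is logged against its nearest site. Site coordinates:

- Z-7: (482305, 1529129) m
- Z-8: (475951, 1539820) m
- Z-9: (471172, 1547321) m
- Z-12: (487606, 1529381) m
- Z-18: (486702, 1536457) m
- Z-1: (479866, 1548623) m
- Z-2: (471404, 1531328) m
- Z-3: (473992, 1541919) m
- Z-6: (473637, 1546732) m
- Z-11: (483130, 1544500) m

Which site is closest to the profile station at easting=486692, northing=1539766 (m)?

Z-18

Squared distances to each site:
Z-7: 132391538.000; Z-8: 115371997.000; Z-9: 297948425.000; Z-12: 108683621.000; Z-18: 10949581.000; Z-1: 125040725.000; Z-2: 304922788.000; Z-3: 165925409.000; Z-6: 218958181.000; Z-11: 35098600.000.
Minimum at Z-18.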